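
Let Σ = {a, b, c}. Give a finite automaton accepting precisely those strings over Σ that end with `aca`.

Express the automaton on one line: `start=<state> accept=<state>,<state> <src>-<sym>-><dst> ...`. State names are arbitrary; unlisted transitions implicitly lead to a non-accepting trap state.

Let each state record the length of the longest suffix of the input read so far that is also a prefix of `aca`. q1 means the last symbol is `a`; q2 means the last 2 symbols are `ac`; q3 means the last 3 symbols are `aca`. Accept only at q3, where the string currently ends in `aca`.
4 states suffice.
        a   b   c  
>  q0   q1  q0  q0 
   q1   q1  q0  q2 
   q2   q3  q0  q0 
 * q3   q1  q0  q2 
(> = start, * = accepting)

start=q0 accept=q3 q0-a->q1 q0-b->q0 q0-c->q0 q1-a->q1 q1-b->q0 q1-c->q2 q2-a->q3 q2-b->q0 q2-c->q0 q3-a->q1 q3-b->q0 q3-c->q2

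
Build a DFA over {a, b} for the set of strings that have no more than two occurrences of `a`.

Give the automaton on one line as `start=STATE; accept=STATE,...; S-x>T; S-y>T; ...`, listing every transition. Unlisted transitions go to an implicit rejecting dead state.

Count `a`s, saturating at 3: states S0 through S2 mean 0 through 2 `a`s seen; S3 means more than 2. Each `a` increments (capped at S3); other symbols loop. Accept from {S0, S1, S2}.
4 states suffice.
        a   b  
>* S0   S1  S0 
 * S1   S2  S1 
 * S2   S3  S2 
   S3   S3  S3 
(> = start, * = accepting)

start=S0; accept=S0,S1,S2; S0-a>S1; S0-b>S0; S1-a>S2; S1-b>S1; S2-a>S3; S2-b>S2; S3-a>S3; S3-b>S3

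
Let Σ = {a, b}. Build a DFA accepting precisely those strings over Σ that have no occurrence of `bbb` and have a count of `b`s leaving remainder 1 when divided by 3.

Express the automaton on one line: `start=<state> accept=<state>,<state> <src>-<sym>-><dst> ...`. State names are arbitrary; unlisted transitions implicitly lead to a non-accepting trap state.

Build one automaton per condition and run them in lockstep. One (4 states) tracks partial matches of the forbidden pattern `bbb`; the other (3 states) tracks the count of `b`s modulo 3. Each combined state is a pair, one component from each; accept when both components accept. After merging equivalent states the machine shrinks.
        a   b  
>  s0   s0  s1 
 * s1   s2  s3 
 * s2   s2  s4 
   s3   s5  s6 
   s4   s5  s7 
   s5   s5  s8 
   s6   s6  s6 
   s7   s0  s6 
   s8   s0  s9 
 * s9   s2  s6 
(> = start, * = accepting)

start=s0 accept=s1,s2,s9 s0-a->s0 s0-b->s1 s1-a->s2 s1-b->s3 s2-a->s2 s2-b->s4 s3-a->s5 s3-b->s6 s4-a->s5 s4-b->s7 s5-a->s5 s5-b->s8 s6-a->s6 s6-b->s6 s7-a->s0 s7-b->s6 s8-a->s0 s8-b->s9 s9-a->s2 s9-b->s6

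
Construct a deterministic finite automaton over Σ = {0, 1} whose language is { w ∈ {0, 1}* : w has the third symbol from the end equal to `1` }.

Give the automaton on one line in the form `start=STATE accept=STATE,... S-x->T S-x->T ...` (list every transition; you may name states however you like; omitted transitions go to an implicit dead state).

Because acceptance depends on a position counted from the end, the machine has to buffer the most recent 3 symbols. Make each state the string of the last up-to-3 symbols read; on input `x` shift the window left and append `x`. Accept when the buffered window has length 3 and begins with `1`.
          0    1  
>  q0     q1   q2 
   q1     q3   q4 
   q2     q5   q6 
   q3     q7   q8 
   q4     q9  q10 
   q5    q11  q12 
   q6    q13  q14 
   q7     q7   q8 
   q8     q9  q10 
   q9    q11  q12 
   q10   q13  q14 
 * q11    q7   q8 
 * q12    q9  q10 
 * q13   q11  q12 
 * q14   q13  q14 
(> = start, * = accepting)

start=q0 accept=q11,q12,q13,q14 q0-0->q1 q0-1->q2 q1-0->q3 q1-1->q4 q2-0->q5 q2-1->q6 q3-0->q7 q3-1->q8 q4-0->q9 q4-1->q10 q5-0->q11 q5-1->q12 q6-0->q13 q6-1->q14 q7-0->q7 q7-1->q8 q8-0->q9 q8-1->q10 q9-0->q11 q9-1->q12 q10-0->q13 q10-1->q14 q11-0->q7 q11-1->q8 q12-0->q9 q12-1->q10 q13-0->q11 q13-1->q12 q14-0->q13 q14-1->q14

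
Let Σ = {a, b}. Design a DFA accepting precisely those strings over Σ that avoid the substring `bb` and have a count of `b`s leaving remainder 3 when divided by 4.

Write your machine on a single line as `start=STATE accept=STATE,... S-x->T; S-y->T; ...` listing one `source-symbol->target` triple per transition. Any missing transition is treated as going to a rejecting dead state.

start=q0; accept=q6,q7; q0-a->q0; q0-b->q1; q1-a->q2; q1-b->q3; q2-a->q2; q2-b->q4; q3-a->q3; q3-b->q3; q4-a->q5; q4-b->q3; q5-a->q5; q5-b->q6; q6-a->q7; q6-b->q3; q7-a->q7; q7-b->q8; q8-a->q0; q8-b->q3

Run two small machines in parallel and take their product. One (3 states) tracks partial matches of the forbidden pattern `bb`; the other (4 states) tracks the count of `b`s modulo 4. Each combined state is a pair, one component from each; accept when both components accept. Equivalent product states are then merged.
9 states suffice.
        a   b  
>  q0   q0  q1 
   q1   q2  q3 
   q2   q2  q4 
   q3   q3  q3 
   q4   q5  q3 
   q5   q5  q6 
 * q6   q7  q3 
 * q7   q7  q8 
   q8   q0  q3 
(> = start, * = accepting)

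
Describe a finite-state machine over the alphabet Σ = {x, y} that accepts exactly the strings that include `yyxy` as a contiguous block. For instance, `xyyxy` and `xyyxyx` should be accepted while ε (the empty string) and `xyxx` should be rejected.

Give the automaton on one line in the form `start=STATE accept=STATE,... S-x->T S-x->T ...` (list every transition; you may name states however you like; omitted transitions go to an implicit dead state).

start=q0 accept=q4 q0-x->q0 q0-y->q1 q1-x->q0 q1-y->q2 q2-x->q3 q2-y->q2 q3-x->q0 q3-y->q4 q4-x->q4 q4-y->q4

Track how much of `yyxy` has been matched so far: state q0 is no progress, q4 is the absorbing accept state reached once `yyxy` has occurred. Intermediate states record partial matches; on a mismatch, fall back to the longest reusable overlap.
A 5-state machine:
        x   y  
>  q0   q0  q1 
   q1   q0  q2 
   q2   q3  q2 
   q3   q0  q4 
 * q4   q4  q4 
(> = start, * = accepting)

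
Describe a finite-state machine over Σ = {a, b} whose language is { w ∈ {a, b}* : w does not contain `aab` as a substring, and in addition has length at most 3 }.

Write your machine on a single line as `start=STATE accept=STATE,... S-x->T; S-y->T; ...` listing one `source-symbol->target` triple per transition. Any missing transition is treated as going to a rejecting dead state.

start=s0; accept=s0,s1,s2,s3,s4,s5,s6,s8,s9; s0-a->s1; s0-b->s2; s1-a->s3; s1-b->s4; s2-a->s5; s2-b->s4; s3-a->s6; s3-b->s7; s4-a->s8; s4-b->s9; s5-a->s6; s5-b->s9; s6-a->s10; s6-b->s11; s7-a->s11; s7-b->s11; s8-a->s10; s8-b->s12; s9-a->s13; s9-b->s12; s10-a->s10; s10-b->s11; s11-a->s11; s11-b->s11; s12-a->s13; s12-b->s12; s13-a->s10; s13-b->s12

Run two small machines in parallel and take their product. One (4 states) tracks partial matches of the forbidden pattern `aab`; the other (5 states) tracks the input length, saturating at 4. Each combined state is a pair, one component from each; accept when both components accept.
14 states suffice.
          a    b  
>* s0     s1   s2 
 * s1     s3   s4 
 * s2     s5   s4 
 * s3     s6   s7 
 * s4     s8   s9 
 * s5     s6   s9 
 * s6    s10  s11 
   s7    s11  s11 
 * s8    s10  s12 
 * s9    s13  s12 
   s10   s10  s11 
   s11   s11  s11 
   s12   s13  s12 
   s13   s10  s12 
(> = start, * = accepting)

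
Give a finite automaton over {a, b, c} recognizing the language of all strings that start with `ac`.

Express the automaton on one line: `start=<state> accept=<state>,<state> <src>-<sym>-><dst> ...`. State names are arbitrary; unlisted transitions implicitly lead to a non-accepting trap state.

start=q0 accept=q2 q0-a->q1 q0-b->q3 q0-c->q3 q1-a->q3 q1-b->q3 q1-c->q2 q2-a->q2 q2-b->q2 q2-c->q2 q3-a->q3 q3-b->q3 q3-c->q3

Walk along `ac` while the input agrees: from q0 take `a` to q1, and so on. Any deviation drops to the rejecting sink q3. Once q2 is reached the prefix is confirmed and every continuation is accepted.
        a   b   c  
>  q0   q1  q3  q3 
   q1   q3  q3  q2 
 * q2   q2  q2  q2 
   q3   q3  q3  q3 
(> = start, * = accepting)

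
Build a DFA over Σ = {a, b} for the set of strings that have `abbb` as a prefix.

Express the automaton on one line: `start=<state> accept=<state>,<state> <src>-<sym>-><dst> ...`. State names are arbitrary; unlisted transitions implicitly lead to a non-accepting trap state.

Check the first 4 symbols one by one: q0 through q3 record how many have matched `abbb` so far; any wrong symbol goes to the dead state q5. After all 4 match we enter the accepting sink q4.
6 states suffice.
        a   b  
>  q0   q1  q5 
   q1   q5  q2 
   q2   q5  q3 
   q3   q5  q4 
 * q4   q4  q4 
   q5   q5  q5 
(> = start, * = accepting)

start=q0 accept=q4 q0-a->q1 q0-b->q5 q1-a->q5 q1-b->q2 q2-a->q5 q2-b->q3 q3-a->q5 q3-b->q4 q4-a->q4 q4-b->q4 q5-a->q5 q5-b->q5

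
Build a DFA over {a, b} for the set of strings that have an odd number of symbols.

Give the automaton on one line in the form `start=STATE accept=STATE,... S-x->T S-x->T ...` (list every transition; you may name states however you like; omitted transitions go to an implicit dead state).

start=s0 accept=s1 s0-a->s1 s0-b->s1 s1-a->s0 s1-b->s0

Count input length modulo 2: every symbol advances one step around the cycle s0 → s1 → s0. Accept at s1.
        a   b  
>  s0   s1  s1 
 * s1   s0  s0 
(> = start, * = accepting)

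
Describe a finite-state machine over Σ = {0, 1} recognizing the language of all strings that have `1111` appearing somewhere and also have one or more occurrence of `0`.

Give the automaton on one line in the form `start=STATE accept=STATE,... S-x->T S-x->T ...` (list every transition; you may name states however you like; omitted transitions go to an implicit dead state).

start=q0 accept=q13,q14 q0-0->q1 q0-1->q2 q1-0->q3 q1-1->q4 q2-0->q1 q2-1->q5 q3-0->q3 q3-1->q6 q4-0->q3 q4-1->q7 q5-0->q1 q5-1->q8 q6-0->q3 q6-1->q9 q7-0->q3 q7-1->q10 q8-0->q1 q8-1->q11 q9-0->q3 q9-1->q12 q10-0->q3 q10-1->q13 q11-0->q13 q11-1->q11 q12-0->q3 q12-1->q14 q13-0->q14 q13-1->q13 q14-0->q14 q14-1->q14

Build one automaton per condition and run them in lockstep. One (5 states) tracks whether and how much of `1111` has been seen; the other (3 states) tracks the count of `0`s, saturating at 2. Each combined state is a pair, one component from each; accept when both components accept.
15 states suffice.
          0    1  
>  q0     q1   q2 
   q1     q3   q4 
   q2     q1   q5 
   q3     q3   q6 
   q4     q3   q7 
   q5     q1   q8 
   q6     q3   q9 
   q7     q3  q10 
   q8     q1  q11 
   q9     q3  q12 
   q10    q3  q13 
   q11   q13  q11 
   q12    q3  q14 
 * q13   q14  q13 
 * q14   q14  q14 
(> = start, * = accepting)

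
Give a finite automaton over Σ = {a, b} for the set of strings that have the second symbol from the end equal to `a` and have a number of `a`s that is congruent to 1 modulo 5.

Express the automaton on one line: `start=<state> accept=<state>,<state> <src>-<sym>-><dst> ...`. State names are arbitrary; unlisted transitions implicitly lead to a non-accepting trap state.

start=q0 accept=q3,q8 q0-a->q1 q0-b->q0 q1-a->q2 q1-b->q3 q2-a->q4 q2-b->q2 q3-a->q2 q3-b->q5 q4-a->q6 q4-b->q4 q5-a->q2 q5-b->q5 q6-a->q7 q6-b->q6 q7-a->q8 q7-b->q0 q8-a->q2 q8-b->q3

Handle the two conditions separately and then intersect. One (7 states) tracks the last 2 symbols read; the other (5 states) tracks the count of `a`s modulo 5. Each combined state is a pair, one component from each; accept when both components accept. Equivalent product states are then merged.
        a   b  
>  q0   q1  q0 
   q1   q2  q3 
   q2   q4  q2 
 * q3   q2  q5 
   q4   q6  q4 
   q5   q2  q5 
   q6   q7  q6 
   q7   q8  q0 
 * q8   q2  q3 
(> = start, * = accepting)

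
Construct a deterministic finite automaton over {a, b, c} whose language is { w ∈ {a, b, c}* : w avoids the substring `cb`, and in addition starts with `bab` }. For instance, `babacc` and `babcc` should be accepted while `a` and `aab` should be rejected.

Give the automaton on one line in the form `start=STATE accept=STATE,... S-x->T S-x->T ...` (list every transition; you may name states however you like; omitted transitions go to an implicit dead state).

start=S0 accept=S4,S5 S0-a->S1 S0-b->S2 S0-c->S1 S1-a->S1 S1-b->S1 S1-c->S1 S2-a->S3 S2-b->S1 S2-c->S1 S3-a->S1 S3-b->S4 S3-c->S1 S4-a->S4 S4-b->S4 S4-c->S5 S5-a->S4 S5-b->S1 S5-c->S5

Build one automaton per condition and run them in lockstep. One (3 states) tracks partial matches of the forbidden pattern `cb`; the other (5 states) tracks whether the input so far still matches the prefix `bab`. Each combined state is a pair, one component from each; accept when both components accept. After merging equivalent states the machine shrinks.
6 states suffice.
        a   b   c  
>  S0   S1  S2  S1 
   S1   S1  S1  S1 
   S2   S3  S1  S1 
   S3   S1  S4  S1 
 * S4   S4  S4  S5 
 * S5   S4  S1  S5 
(> = start, * = accepting)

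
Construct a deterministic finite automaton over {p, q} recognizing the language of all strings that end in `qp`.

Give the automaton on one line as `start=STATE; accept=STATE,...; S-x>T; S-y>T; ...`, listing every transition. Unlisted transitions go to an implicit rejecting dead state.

Remember how much of `qp` the current input suffix matches. State S0 means no match yet; S1 means the last symbol is `q`; S2 means the last 2 symbols are `qp`. Only S2 accepts. On a mismatch, fall back to the longest proper suffix that is still a prefix of `qp`.
With 3 states:
        p   q  
>  S0   S0  S1 
   S1   S2  S1 
 * S2   S0  S1 
(> = start, * = accepting)

start=S0; accept=S2; S0-p>S0; S0-q>S1; S1-p>S2; S1-q>S1; S2-p>S0; S2-q>S1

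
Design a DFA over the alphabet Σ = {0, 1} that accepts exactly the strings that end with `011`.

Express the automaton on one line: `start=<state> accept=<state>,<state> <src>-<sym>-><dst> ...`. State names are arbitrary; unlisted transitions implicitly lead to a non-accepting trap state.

start=A accept=D A-0->B A-1->A B-0->B B-1->C C-0->B C-1->D D-0->B D-1->A

Let each state record the length of the longest suffix of the input read so far that is also a prefix of `011`. B means the last symbol is `0`; C means the last 2 symbols are `01`; D means the last 3 symbols are `011`. Accept only at D, where the string currently ends in `011`.
4 states suffice.
       0  1 
>  A   B  A 
   B   B  C 
   C   B  D 
 * D   B  A 
(> = start, * = accepting)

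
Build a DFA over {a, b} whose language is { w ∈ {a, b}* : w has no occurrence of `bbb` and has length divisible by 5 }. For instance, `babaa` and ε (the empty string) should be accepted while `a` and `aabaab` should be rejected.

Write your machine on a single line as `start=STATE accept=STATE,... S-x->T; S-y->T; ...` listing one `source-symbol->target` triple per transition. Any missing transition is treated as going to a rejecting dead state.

start=S0; accept=S0,S13,S14; S0-a->S1; S0-b->S2; S1-a->S3; S1-b->S4; S2-a->S3; S2-b->S5; S3-a->S6; S3-b->S7; S4-a->S6; S4-b->S8; S5-a->S6; S5-b->S9; S6-a->S10; S6-b->S11; S7-a->S10; S7-b->S12; S8-a->S10; S8-b->S9; S9-a->S9; S9-b->S9; S10-a->S0; S10-b->S13; S11-a->S0; S11-b->S14; S12-a->S0; S12-b->S9; S13-a->S1; S13-b->S15; S14-a->S1; S14-b->S9; S15-a->S3; S15-b->S9

Build one automaton per condition and run them in lockstep. One (4 states) tracks partial matches of the forbidden pattern `bbb`; the other (5 states) tracks the input length modulo 5. Each combined state is a pair, one component from each; accept when both components accept. Equivalent product states are then merged.
          a    b  
>* S0     S1   S2 
   S1     S3   S4 
   S2     S3   S5 
   S3     S6   S7 
   S4     S6   S8 
   S5     S6   S9 
   S6    S10  S11 
   S7    S10  S12 
   S8    S10   S9 
   S9     S9   S9 
   S10    S0  S13 
   S11    S0  S14 
   S12    S0   S9 
 * S13    S1  S15 
 * S14    S1   S9 
   S15    S3   S9 
(> = start, * = accepting)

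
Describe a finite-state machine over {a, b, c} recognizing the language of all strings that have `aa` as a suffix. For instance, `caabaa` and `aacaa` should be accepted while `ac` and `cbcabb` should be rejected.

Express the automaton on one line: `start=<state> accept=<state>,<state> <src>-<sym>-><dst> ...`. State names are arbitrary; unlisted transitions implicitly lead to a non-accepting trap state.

start=s0 accept=s2 s0-a->s1 s0-b->s0 s0-c->s0 s1-a->s2 s1-b->s0 s1-c->s0 s2-a->s2 s2-b->s0 s2-c->s0

Remember how much of `aa` the current input suffix matches. State s0 means no match yet; s1 means the last symbol is `a`; s2 means the last 2 symbols are `aa`. Only s2 accepts. On a mismatch, fall back to the longest proper suffix that is still a prefix of `aa`.
A 3-state machine:
        a   b   c  
>  s0   s1  s0  s0 
   s1   s2  s0  s0 
 * s2   s2  s0  s0 
(> = start, * = accepting)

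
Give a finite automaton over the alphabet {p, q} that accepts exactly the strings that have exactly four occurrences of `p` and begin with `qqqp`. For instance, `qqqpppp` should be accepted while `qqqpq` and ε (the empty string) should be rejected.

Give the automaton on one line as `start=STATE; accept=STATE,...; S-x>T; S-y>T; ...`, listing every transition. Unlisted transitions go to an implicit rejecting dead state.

Build one automaton per condition and run them in lockstep. One (6 states) tracks the count of `p`s, saturating at 5; the other (6 states) tracks whether the input so far still matches the prefix `qqqp`. Each combined state is a pair, one component from each; accept when both components accept.
          p    q  
>  s0     s1   s2 
   s1     s3   s1 
   s2     s1   s4 
   s3     s5   s3 
   s4     s1   s6 
   s5     s7   s5 
   s6     s8   s9 
   s7    s10   s7 
   s8    s11   s8 
   s9     s1   s9 
   s10   s10  s10 
   s11   s12  s11 
   s12   s13  s12 
 * s13   s14  s13 
   s14   s14  s14 
(> = start, * = accepting)

start=s0; accept=s13; s0-p>s1; s0-q>s2; s1-p>s3; s1-q>s1; s2-p>s1; s2-q>s4; s3-p>s5; s3-q>s3; s4-p>s1; s4-q>s6; s5-p>s7; s5-q>s5; s6-p>s8; s6-q>s9; s7-p>s10; s7-q>s7; s8-p>s11; s8-q>s8; s9-p>s1; s9-q>s9; s10-p>s10; s10-q>s10; s11-p>s12; s11-q>s11; s12-p>s13; s12-q>s12; s13-p>s14; s13-q>s13; s14-p>s14; s14-q>s14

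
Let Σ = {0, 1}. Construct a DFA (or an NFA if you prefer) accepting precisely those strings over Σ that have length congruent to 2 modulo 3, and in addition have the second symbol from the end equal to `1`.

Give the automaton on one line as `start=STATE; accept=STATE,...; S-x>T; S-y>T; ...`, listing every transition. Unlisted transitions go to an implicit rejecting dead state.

start=s0; accept=s4; s0-0>s1; s0-1>s2; s1-0>s3; s1-1>s3; s2-0>s4; s2-1>s4; s3-0>s0; s3-1>s0; s4-0>s0; s4-1>s0

Run two small machines in parallel and take their product. The first has 3 states tracking the input length modulo 3; the second has 7 states tracking the last 2 symbols read. A product state is a pair (one from each), accepting exactly when both do. Minimizing collapses redundant product states.
With 5 states:
        0   1  
>  s0   s1  s2 
   s1   s3  s3 
   s2   s4  s4 
   s3   s0  s0 
 * s4   s0  s0 
(> = start, * = accepting)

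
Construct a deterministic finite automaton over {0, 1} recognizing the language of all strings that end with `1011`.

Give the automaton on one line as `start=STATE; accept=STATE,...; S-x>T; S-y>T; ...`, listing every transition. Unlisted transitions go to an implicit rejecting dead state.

start=S0; accept=S4; S0-0>S0; S0-1>S1; S1-0>S2; S1-1>S1; S2-0>S0; S2-1>S3; S3-0>S2; S3-1>S4; S4-0>S2; S4-1>S1

Let each state record the length of the longest suffix of the input read so far that is also a prefix of `1011`. S1 means the last symbol is `1`; S2 means the last 2 symbols are `10`; S3 means the last 3 symbols are `101`; S4 means the last 4 symbols are `1011`. Accept only at S4, where the string currently ends in `1011`.
5 states suffice.
        0   1  
>  S0   S0  S1 
   S1   S2  S1 
   S2   S0  S3 
   S3   S2  S4 
 * S4   S2  S1 
(> = start, * = accepting)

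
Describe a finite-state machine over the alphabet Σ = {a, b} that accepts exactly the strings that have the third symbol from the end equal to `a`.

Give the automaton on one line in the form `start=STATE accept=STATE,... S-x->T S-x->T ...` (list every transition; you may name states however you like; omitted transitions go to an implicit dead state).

Because acceptance depends on a position counted from the end, the machine has to buffer the most recent 3 symbols. Make each state the string of the last up-to-3 symbols read; on input `x` shift the window left and append `x`. Accept when the buffered window has length 3 and begins with `a`.
With 15 states:
          a    b  
>  q0     q1   q2 
   q1     q3   q4 
   q2     q5   q6 
   q3     q7   q8 
   q4     q9  q10 
   q5    q11  q12 
   q6    q13  q14 
 * q7     q7   q8 
 * q8     q9  q10 
 * q9    q11  q12 
 * q10   q13  q14 
   q11    q7   q8 
   q12    q9  q10 
   q13   q11  q12 
   q14   q13  q14 
(> = start, * = accepting)

start=q0 accept=q7,q8,q9,q10 q0-a->q1 q0-b->q2 q1-a->q3 q1-b->q4 q2-a->q5 q2-b->q6 q3-a->q7 q3-b->q8 q4-a->q9 q4-b->q10 q5-a->q11 q5-b->q12 q6-a->q13 q6-b->q14 q7-a->q7 q7-b->q8 q8-a->q9 q8-b->q10 q9-a->q11 q9-b->q12 q10-a->q13 q10-b->q14 q11-a->q7 q11-b->q8 q12-a->q9 q12-b->q10 q13-a->q11 q13-b->q12 q14-a->q13 q14-b->q14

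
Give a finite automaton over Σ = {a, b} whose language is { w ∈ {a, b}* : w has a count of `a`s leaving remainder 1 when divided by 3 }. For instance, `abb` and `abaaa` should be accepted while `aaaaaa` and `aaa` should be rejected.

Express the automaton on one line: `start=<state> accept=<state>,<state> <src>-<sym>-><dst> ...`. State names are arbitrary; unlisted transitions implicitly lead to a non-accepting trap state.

Keep the running count of `a`s modulo 3: each `a` advances along the cycle q0 → q1 → q2 → q0 while other symbols loop. Accept at q1.
        a   b  
>  q0   q1  q0 
 * q1   q2  q1 
   q2   q0  q2 
(> = start, * = accepting)

start=q0 accept=q1 q0-a->q1 q0-b->q0 q1-a->q2 q1-b->q1 q2-a->q0 q2-b->q2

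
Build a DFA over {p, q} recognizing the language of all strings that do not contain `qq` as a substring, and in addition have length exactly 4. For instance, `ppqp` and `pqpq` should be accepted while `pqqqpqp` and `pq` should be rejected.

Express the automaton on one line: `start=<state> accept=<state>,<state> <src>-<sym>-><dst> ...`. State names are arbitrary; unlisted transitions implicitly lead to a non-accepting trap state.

Run two small machines in parallel and take their product. The first has 3 states tracking partial matches of the forbidden pattern `qq`; the second has 6 states tracking the input length, saturating at 5. A product state is a pair (one from each), accepting exactly when both do. Minimizing collapses redundant product states.
A 9-state machine:
        p   q  
>  S0   S1  S2 
   S1   S3  S4 
   S2   S3  S5 
   S3   S6  S7 
   S4   S6  S5 
   S5   S5  S5 
   S6   S8  S8 
   S7   S8  S5 
 * S8   S5  S5 
(> = start, * = accepting)

start=S0 accept=S8 S0-p->S1 S0-q->S2 S1-p->S3 S1-q->S4 S2-p->S3 S2-q->S5 S3-p->S6 S3-q->S7 S4-p->S6 S4-q->S5 S5-p->S5 S5-q->S5 S6-p->S8 S6-q->S8 S7-p->S8 S7-q->S5 S8-p->S5 S8-q->S5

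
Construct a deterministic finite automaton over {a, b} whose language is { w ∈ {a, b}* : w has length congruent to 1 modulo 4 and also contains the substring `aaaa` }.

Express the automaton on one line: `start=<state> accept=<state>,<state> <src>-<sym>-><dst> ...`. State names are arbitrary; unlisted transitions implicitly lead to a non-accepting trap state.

Handle the two conditions separately and then intersect. One (4 states) tracks the input length modulo 4; the other (5 states) tracks whether and how much of `aaaa` has been seen. Each combined state is a pair, one component from each; accept when both components accept.
A 20-state machine:
          a    b  
>  S0     S1   S2 
   S1     S3   S4 
   S2     S5   S4 
   S3     S6   S7 
   S4     S8   S7 
   S5     S9   S7 
   S6    S10   S0 
   S7    S11   S0 
   S8    S12   S0 
   S9    S13   S0 
   S10   S14  S14 
   S11   S15   S2 
   S12   S16   S2 
   S13   S14   S2 
 * S14   S17  S17 
   S15   S18   S4 
   S16   S17   S4 
   S17   S19  S19 
   S18   S19   S7 
   S19   S10  S10 
(> = start, * = accepting)

start=S0 accept=S14 S0-a->S1 S0-b->S2 S1-a->S3 S1-b->S4 S2-a->S5 S2-b->S4 S3-a->S6 S3-b->S7 S4-a->S8 S4-b->S7 S5-a->S9 S5-b->S7 S6-a->S10 S6-b->S0 S7-a->S11 S7-b->S0 S8-a->S12 S8-b->S0 S9-a->S13 S9-b->S0 S10-a->S14 S10-b->S14 S11-a->S15 S11-b->S2 S12-a->S16 S12-b->S2 S13-a->S14 S13-b->S2 S14-a->S17 S14-b->S17 S15-a->S18 S15-b->S4 S16-a->S17 S16-b->S4 S17-a->S19 S17-b->S19 S18-a->S19 S18-b->S7 S19-a->S10 S19-b->S10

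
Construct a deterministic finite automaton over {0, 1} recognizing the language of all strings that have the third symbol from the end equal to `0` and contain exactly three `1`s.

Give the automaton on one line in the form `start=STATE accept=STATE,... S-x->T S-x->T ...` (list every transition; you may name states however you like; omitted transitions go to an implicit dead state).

start=s0 accept=s7,s12,s13,s15 s0-0->s0 s0-1->s1 s1-0->s2 s1-1->s3 s2-0->s2 s2-1->s4 s3-0->s5 s3-1->s6 s4-0->s5 s4-1->s7 s5-0->s8 s5-1->s9 s6-0->s10 s6-1->s11 s7-0->s10 s7-1->s11 s8-0->s8 s8-1->s12 s9-0->s13 s9-1->s11 s10-0->s14 s10-1->s11 s11-0->s11 s11-1->s11 s12-0->s13 s12-1->s11 s13-0->s14 s13-1->s11 s14-0->s15 s14-1->s11 s15-0->s15 s15-1->s11

Handle the two conditions separately and then intersect. The first has 15 states tracking the last 3 symbols read; the second has 5 states tracking the count of `1`s, saturating at 4. A product state is a pair (one from each), accepting exactly when both do. After merging equivalent states the machine shrinks.
With 16 states:
          0    1  
>  s0     s0   s1 
   s1     s2   s3 
   s2     s2   s4 
   s3     s5   s6 
   s4     s5   s7 
   s5     s8   s9 
   s6    s10  s11 
 * s7    s10  s11 
   s8     s8  s12 
   s9    s13  s11 
   s10   s14  s11 
   s11   s11  s11 
 * s12   s13  s11 
 * s13   s14  s11 
   s14   s15  s11 
 * s15   s15  s11 
(> = start, * = accepting)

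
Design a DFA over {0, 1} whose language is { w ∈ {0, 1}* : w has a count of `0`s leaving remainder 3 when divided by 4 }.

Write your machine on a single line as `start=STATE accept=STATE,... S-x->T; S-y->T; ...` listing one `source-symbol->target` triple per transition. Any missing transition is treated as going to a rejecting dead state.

start=A; accept=D; A-0->B; A-1->A; B-0->C; B-1->B; C-0->D; C-1->C; D-0->A; D-1->D

Keep the running count of `0`s modulo 4: each `0` advances along the cycle A → B → C → D → A while other symbols loop. Accept at D.
       0  1 
>  A   B  A 
   B   C  B 
   C   D  C 
 * D   A  D 
(> = start, * = accepting)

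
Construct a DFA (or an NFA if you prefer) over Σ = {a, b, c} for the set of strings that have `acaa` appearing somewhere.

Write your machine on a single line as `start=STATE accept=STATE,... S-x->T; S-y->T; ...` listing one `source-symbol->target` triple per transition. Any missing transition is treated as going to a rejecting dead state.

start=s0; accept=s4; s0-a->s1; s0-b->s0; s0-c->s0; s1-a->s1; s1-b->s0; s1-c->s2; s2-a->s3; s2-b->s0; s2-c->s0; s3-a->s4; s3-b->s0; s3-c->s2; s4-a->s4; s4-b->s4; s4-c->s4

States s0..s3 record the length of the longest prefix of `acaa` that matches the current input suffix. Reaching s4 means `acaa` has been seen, and we stay there forever. Accept from s4.
With 5 states:
        a   b   c  
>  s0   s1  s0  s0 
   s1   s1  s0  s2 
   s2   s3  s0  s0 
   s3   s4  s0  s2 
 * s4   s4  s4  s4 
(> = start, * = accepting)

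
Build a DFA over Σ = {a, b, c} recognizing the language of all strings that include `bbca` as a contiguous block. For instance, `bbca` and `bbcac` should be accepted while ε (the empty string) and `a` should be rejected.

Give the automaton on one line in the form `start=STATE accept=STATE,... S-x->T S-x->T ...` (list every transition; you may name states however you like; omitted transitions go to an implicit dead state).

start=s0 accept=s4 s0-a->s0 s0-b->s1 s0-c->s0 s1-a->s0 s1-b->s2 s1-c->s0 s2-a->s0 s2-b->s2 s2-c->s3 s3-a->s4 s3-b->s1 s3-c->s0 s4-a->s4 s4-b->s4 s4-c->s4

Track how much of `bbca` has been matched so far: state s0 is no progress, s4 is the absorbing accept state reached once `bbca` has occurred. Intermediate states record partial matches; on a mismatch, fall back to the longest reusable overlap.
With 5 states:
        a   b   c  
>  s0   s0  s1  s0 
   s1   s0  s2  s0 
   s2   s0  s2  s3 
   s3   s4  s1  s0 
 * s4   s4  s4  s4 
(> = start, * = accepting)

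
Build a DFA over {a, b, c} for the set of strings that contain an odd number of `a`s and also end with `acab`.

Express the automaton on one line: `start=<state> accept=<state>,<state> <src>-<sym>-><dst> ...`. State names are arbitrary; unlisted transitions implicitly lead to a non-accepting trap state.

Run two small machines in parallel and take their product. The first has 2 states tracking the count of `a`s modulo 2; the second has 5 states tracking how much of the suffix `acab` has currently been matched. A product state is a pair (one from each), accepting exactly when both do. Minimizing collapses redundant product states.
6 states suffice.
        a   b   c  
>  S0   S1  S0  S0 
   S1   S2  S1  S1 
   S2   S1  S0  S3 
   S3   S4  S0  S0 
   S4   S2  S5  S1 
 * S5   S2  S1  S1 
(> = start, * = accepting)

start=S0 accept=S5 S0-a->S1 S0-b->S0 S0-c->S0 S1-a->S2 S1-b->S1 S1-c->S1 S2-a->S1 S2-b->S0 S2-c->S3 S3-a->S4 S3-b->S0 S3-c->S0 S4-a->S2 S4-b->S5 S4-c->S1 S5-a->S2 S5-b->S1 S5-c->S1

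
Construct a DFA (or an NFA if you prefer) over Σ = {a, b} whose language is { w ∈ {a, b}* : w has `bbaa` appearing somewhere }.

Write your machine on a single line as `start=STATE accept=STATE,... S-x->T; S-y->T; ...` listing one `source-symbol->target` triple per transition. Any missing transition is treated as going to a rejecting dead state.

States q0..q3 record the length of the longest prefix of `bbaa` that matches the current input suffix. Reaching q4 means `bbaa` has been seen, and we stay there forever. Accept from q4.
        a   b  
>  q0   q0  q1 
   q1   q0  q2 
   q2   q3  q2 
   q3   q4  q1 
 * q4   q4  q4 
(> = start, * = accepting)

start=q0; accept=q4; q0-a->q0; q0-b->q1; q1-a->q0; q1-b->q2; q2-a->q3; q2-b->q2; q3-a->q4; q3-b->q1; q4-a->q4; q4-b->q4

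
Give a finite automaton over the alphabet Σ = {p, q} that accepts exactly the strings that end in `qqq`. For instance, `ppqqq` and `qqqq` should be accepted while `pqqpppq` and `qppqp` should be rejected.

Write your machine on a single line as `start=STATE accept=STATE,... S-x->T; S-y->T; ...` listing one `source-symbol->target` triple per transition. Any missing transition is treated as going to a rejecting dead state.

Let each state record the length of the longest suffix of the input read so far that is also a prefix of `qqq`. s1 means the last symbol is `q`; s2 means the last 2 symbols are `qq`; s3 means the last 3 symbols are `qqq`. Accept only at s3, where the string currently ends in `qqq`.
        p   q  
>  s0   s0  s1 
   s1   s0  s2 
   s2   s0  s3 
 * s3   s0  s3 
(> = start, * = accepting)

start=s0; accept=s3; s0-p->s0; s0-q->s1; s1-p->s0; s1-q->s2; s2-p->s0; s2-q->s3; s3-p->s0; s3-q->s3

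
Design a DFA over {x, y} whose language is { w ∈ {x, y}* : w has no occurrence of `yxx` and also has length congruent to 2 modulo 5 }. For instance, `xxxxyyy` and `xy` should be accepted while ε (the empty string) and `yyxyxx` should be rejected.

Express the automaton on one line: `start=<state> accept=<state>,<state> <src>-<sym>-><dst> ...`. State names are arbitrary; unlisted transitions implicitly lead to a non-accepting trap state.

start=A accept=D,E,F A-x->B A-y->C B-x->D B-y->E C-x->F C-y->E D-x->G D-y->H E-x->I E-y->H F-x->J F-y->H G-x->K G-y->L H-x->M H-y->L I-x->N I-y->L J-x->N J-y->N K-x->A K-y->O L-x->P L-y->O M-x->Q M-y->O N-x->Q N-y->Q O-x->R O-y->C P-x->S P-y->C Q-x->S Q-y->S R-x->T R-y->E S-x->T S-y->T T-x->J T-y->J

Build one automaton per condition and run them in lockstep. The first has 4 states tracking partial matches of the forbidden pattern `yxx`; the second has 5 states tracking the input length modulo 5. A product state is a pair (one from each), accepting exactly when both do.
A 20-state machine:
       x  y 
>  A   B  C 
   B   D  E 
   C   F  E 
 * D   G  H 
 * E   I  H 
 * F   J  H 
   G   K  L 
   H   M  L 
   I   N  L 
   J   N  N 
   K   A  O 
   L   P  O 
   M   Q  O 
   N   Q  Q 
   O   R  C 
   P   S  C 
   Q   S  S 
   R   T  E 
   S   T  T 
   T   J  J 
(> = start, * = accepting)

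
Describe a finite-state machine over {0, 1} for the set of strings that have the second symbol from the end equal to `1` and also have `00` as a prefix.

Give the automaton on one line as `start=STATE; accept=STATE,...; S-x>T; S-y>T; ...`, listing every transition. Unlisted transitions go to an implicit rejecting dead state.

start=q0; accept=q5,q6; q0-0>q1; q0-1>q2; q1-0>q3; q1-1>q2; q2-0>q2; q2-1>q2; q3-0>q3; q3-1>q4; q4-0>q5; q4-1>q6; q5-0>q3; q5-1>q4; q6-0>q5; q6-1>q6

Build one automaton per condition and run them in lockstep. The first has 7 states tracking the last 2 symbols read; the second has 4 states tracking whether the input so far still matches the prefix `00`. A product state is a pair (one from each), accepting exactly when both do. Equivalent product states are then merged.
        0   1  
>  q0   q1  q2 
   q1   q3  q2 
   q2   q2  q2 
   q3   q3  q4 
   q4   q5  q6 
 * q5   q3  q4 
 * q6   q5  q6 
(> = start, * = accepting)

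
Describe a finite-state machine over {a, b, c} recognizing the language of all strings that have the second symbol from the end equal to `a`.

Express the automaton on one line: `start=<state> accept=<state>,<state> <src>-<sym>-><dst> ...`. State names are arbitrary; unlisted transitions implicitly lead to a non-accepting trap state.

start=q0 accept=q4,q5,q6 q0-a->q1 q0-b->q2 q0-c->q3 q1-a->q4 q1-b->q5 q1-c->q6 q2-a->q7 q2-b->q8 q2-c->q9 q3-a->q10 q3-b->q11 q3-c->q12 q4-a->q4 q4-b->q5 q4-c->q6 q5-a->q7 q5-b->q8 q5-c->q9 q6-a->q10 q6-b->q11 q6-c->q12 q7-a->q4 q7-b->q5 q7-c->q6 q8-a->q7 q8-b->q8 q8-c->q9 q9-a->q10 q9-b->q11 q9-c->q12 q10-a->q4 q10-b->q5 q10-c->q6 q11-a->q7 q11-b->q8 q11-c->q9 q12-a->q10 q12-b->q11 q12-c->q12

Because acceptance depends on a position counted from the end, the machine has to buffer the most recent 2 symbols. Make each state the string of the last up-to-2 symbols read; on input `x` shift the window left and append `x`. Accept when the buffered window has length 2 and begins with `a`.
13 states suffice.
          a    b    c  
>  q0     q1   q2   q3 
   q1     q4   q5   q6 
   q2     q7   q8   q9 
   q3    q10  q11  q12 
 * q4     q4   q5   q6 
 * q5     q7   q8   q9 
 * q6    q10  q11  q12 
   q7     q4   q5   q6 
   q8     q7   q8   q9 
   q9    q10  q11  q12 
   q10    q4   q5   q6 
   q11    q7   q8   q9 
   q12   q10  q11  q12 
(> = start, * = accepting)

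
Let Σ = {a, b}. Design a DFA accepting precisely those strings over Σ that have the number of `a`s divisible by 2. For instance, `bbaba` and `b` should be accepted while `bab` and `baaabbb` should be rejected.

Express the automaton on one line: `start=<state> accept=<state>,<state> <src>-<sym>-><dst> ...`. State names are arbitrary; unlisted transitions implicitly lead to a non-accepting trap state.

start=s0 accept=s0 s0-a->s1 s0-b->s0 s1-a->s0 s1-b->s1

Keep the running count of `a`s modulo 2: each `a` advances along the cycle s0 → s1 → s0 while other symbols loop. Accept at s0.
A 2-state machine:
        a   b  
>* s0   s1  s0 
   s1   s0  s1 
(> = start, * = accepting)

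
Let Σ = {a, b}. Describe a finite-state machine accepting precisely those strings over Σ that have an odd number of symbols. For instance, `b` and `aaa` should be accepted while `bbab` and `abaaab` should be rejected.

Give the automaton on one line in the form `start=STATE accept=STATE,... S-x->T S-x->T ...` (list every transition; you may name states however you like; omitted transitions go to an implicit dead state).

Count input length modulo 2: every symbol advances one step around the cycle S0 → S1 → S0. Accept at S1.
2 states suffice.
        a   b  
>  S0   S1  S1 
 * S1   S0  S0 
(> = start, * = accepting)

start=S0 accept=S1 S0-a->S1 S0-b->S1 S1-a->S0 S1-b->S0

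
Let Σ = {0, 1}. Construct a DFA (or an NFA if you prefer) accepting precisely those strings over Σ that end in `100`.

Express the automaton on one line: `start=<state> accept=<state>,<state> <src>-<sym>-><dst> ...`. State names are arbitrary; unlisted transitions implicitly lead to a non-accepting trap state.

Let each state record the length of the longest suffix of the input read so far that is also a prefix of `100`. q1 means the last symbol is `1`; q2 means the last 2 symbols are `10`; q3 means the last 3 symbols are `100`. Accept only at q3, where the string currently ends in `100`.
A 4-state machine:
        0   1  
>  q0   q0  q1 
   q1   q2  q1 
   q2   q3  q1 
 * q3   q0  q1 
(> = start, * = accepting)

start=q0 accept=q3 q0-0->q0 q0-1->q1 q1-0->q2 q1-1->q1 q2-0->q3 q2-1->q1 q3-0->q0 q3-1->q1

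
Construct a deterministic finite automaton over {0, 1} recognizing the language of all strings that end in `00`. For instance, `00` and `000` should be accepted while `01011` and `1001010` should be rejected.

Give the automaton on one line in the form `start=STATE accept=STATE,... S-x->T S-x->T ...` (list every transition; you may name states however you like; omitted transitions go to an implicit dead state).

Remember how much of `00` the current input suffix matches. State q0 means no match yet; q1 means the last symbol is `0`; q2 means the last 2 symbols are `00`. Only q2 accepts. On a mismatch, fall back to the longest proper suffix that is still a prefix of `00`.
3 states suffice.
        0   1  
>  q0   q1  q0 
   q1   q2  q0 
 * q2   q2  q0 
(> = start, * = accepting)

start=q0 accept=q2 q0-0->q1 q0-1->q0 q1-0->q2 q1-1->q0 q2-0->q2 q2-1->q0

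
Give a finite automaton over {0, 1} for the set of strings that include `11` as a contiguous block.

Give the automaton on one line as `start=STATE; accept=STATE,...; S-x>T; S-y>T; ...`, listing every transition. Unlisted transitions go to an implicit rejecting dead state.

States s0..s1 record the length of the longest prefix of `11` that matches the current input suffix. Reaching s2 means `11` has been seen, and we stay there forever. Accept from s2.
3 states suffice.
        0   1  
>  s0   s0  s1 
   s1   s0  s2 
 * s2   s2  s2 
(> = start, * = accepting)

start=s0; accept=s2; s0-0>s0; s0-1>s1; s1-0>s0; s1-1>s2; s2-0>s2; s2-1>s2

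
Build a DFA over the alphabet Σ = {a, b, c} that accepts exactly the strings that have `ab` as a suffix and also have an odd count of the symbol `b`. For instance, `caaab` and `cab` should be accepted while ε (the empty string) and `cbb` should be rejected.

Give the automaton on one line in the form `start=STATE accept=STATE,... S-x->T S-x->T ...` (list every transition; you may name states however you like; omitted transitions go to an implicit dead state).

start=S0 accept=S3 S0-a->S1 S0-b->S2 S0-c->S0 S1-a->S1 S1-b->S3 S1-c->S0 S2-a->S2 S2-b->S0 S2-c->S2 S3-a->S2 S3-b->S0 S3-c->S2

Handle the two conditions separately and then intersect. The first has 3 states tracking how much of the suffix `ab` has currently been matched; the second has 2 states tracking the count of `b`s modulo 2. A product state is a pair (one from each), accepting exactly when both do. After merging equivalent states the machine shrinks.
4 states suffice.
        a   b   c  
>  S0   S1  S2  S0 
   S1   S1  S3  S0 
   S2   S2  S0  S2 
 * S3   S2  S0  S2 
(> = start, * = accepting)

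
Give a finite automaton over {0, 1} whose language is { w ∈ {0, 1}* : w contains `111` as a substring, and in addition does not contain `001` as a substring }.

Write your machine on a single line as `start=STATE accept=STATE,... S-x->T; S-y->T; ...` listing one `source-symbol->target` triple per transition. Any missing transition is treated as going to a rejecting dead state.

Build one automaton per condition and run them in lockstep. The first has 4 states tracking whether and how much of `111` has been seen; the second has 4 states tracking partial matches of the forbidden pattern `001`. A product state is a pair (one from each), accepting exactly when both do. Minimizing collapses redundant product states.
With 8 states:
        0   1  
>  s0   s1  s2 
   s1   s3  s2 
   s2   s1  s4 
   s3   s3  s3 
   s4   s1  s5 
 * s5   s6  s5 
 * s6   s7  s5 
 * s7   s7  s3 
(> = start, * = accepting)

start=s0; accept=s5,s6,s7; s0-0->s1; s0-1->s2; s1-0->s3; s1-1->s2; s2-0->s1; s2-1->s4; s3-0->s3; s3-1->s3; s4-0->s1; s4-1->s5; s5-0->s6; s5-1->s5; s6-0->s7; s6-1->s5; s7-0->s7; s7-1->s3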